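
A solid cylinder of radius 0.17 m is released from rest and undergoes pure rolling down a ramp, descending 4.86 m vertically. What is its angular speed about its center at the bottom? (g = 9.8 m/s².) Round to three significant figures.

ω ≈ 46.9 rad/s

With I = (1/2)MR², the ratio k = I/(MR²) is 0.5.
Rolling without slipping gives ω = v/R, so the total kinetic energy is ½Mv² + ½Iω² = ½(1+k)Mv² = (3/4)Mv².
Energy conservation Mgh = ½(1+k)Mv² gives v = √(2gh/(1+k)) = √(2 × 9.8 × 4.86 / 1.5) = 7.969 m/s.
Then ω = v/R = 7.969 / 0.17 ≈ 46.9 rad/s.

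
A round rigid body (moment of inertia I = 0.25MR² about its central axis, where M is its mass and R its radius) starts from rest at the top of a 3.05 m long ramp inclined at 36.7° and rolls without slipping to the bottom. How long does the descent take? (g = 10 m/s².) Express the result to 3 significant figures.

The moment of inertia is 0.25MR², giving k ≡ I/(MR²) = 0.25.
Newton's second law down the slope: Mg sinθ − f = Ma. The torque equation fR = Iα (with α = a/R) gives f = kMa.
Hence a = g sinθ/(1+k) = 10×sin36.7°/1.25 = 4.781 m/s².
Starting from rest, L = ½at², so t = √(2L/a) = √(2×3.05/4.781) ≈ 1.13 s.

t ≈ 1.13 s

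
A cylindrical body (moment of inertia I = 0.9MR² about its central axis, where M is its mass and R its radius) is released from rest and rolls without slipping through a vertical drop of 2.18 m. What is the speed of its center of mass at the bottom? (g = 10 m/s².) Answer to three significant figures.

v ≈ 4.79 m/s

The moment of inertia is 0.9MR², giving k ≡ I/(MR²) = 0.9.
Since it rolls without slipping, ω = v/R and KE = ½Mv² + ½Iω² = ½(1+k)Mv² = (19/20)Mv².
Setting Mgh = (19/20)Mv² gives v = √(2gh/(1+k)) = √(2·10·2.18/1.9) ≈ 4.79 m/s.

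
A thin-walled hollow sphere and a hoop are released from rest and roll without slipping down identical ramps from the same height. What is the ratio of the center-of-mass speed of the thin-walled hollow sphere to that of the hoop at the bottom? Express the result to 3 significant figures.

Each satisfies Mgh = ½(1+k)Mv² with k = I/(MR²), so v ∝ 1/√(1+k).
For the thin-walled hollow sphere k = 2/3; for the hoop k = 1.
v₁/v₂ = √((1+k₂)/(1+k₁)) = √(2/1.667) ≈ 1.10.

v_ratio ≈ 1.10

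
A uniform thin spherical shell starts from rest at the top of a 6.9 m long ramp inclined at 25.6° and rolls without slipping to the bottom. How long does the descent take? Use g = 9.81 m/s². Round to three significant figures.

t ≈ 2.33 s

Here I = (2/3)MR², so the shape factor k = I/(MR²) = 2/3.
Newton's second law down the slope: Mg sinθ − f = Ma. The torque equation fR = Iα (with α = a/R) gives f = kMa.
Hence a = g sinθ/(1+k) = 9.81×sin25.6°/1.667 = 2.543 m/s².
Starting from rest, L = ½at², so t = √(2L/a) = √(2×6.9/2.543) ≈ 2.33 s.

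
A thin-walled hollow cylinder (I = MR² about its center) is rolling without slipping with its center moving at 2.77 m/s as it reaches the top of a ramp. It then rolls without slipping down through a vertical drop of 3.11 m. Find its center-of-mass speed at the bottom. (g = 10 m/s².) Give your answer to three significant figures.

The moment of inertia is MR², giving k ≡ I/(MR²) = 1.
The rolling condition ω = v/R makes the rotational term ½I(v/R)² = ½kMv², so KE_total = ½(1+k)Mv² = Mv².
Conserving energy between top and bottom: Mv² = Mv₀² + Mgh, hence v² = v₀² + 2gh/(1+k).
v = √(2.77² + 2×10×3.11/2) = √38.77 ≈ 6.23 m/s.

v ≈ 6.23 m/s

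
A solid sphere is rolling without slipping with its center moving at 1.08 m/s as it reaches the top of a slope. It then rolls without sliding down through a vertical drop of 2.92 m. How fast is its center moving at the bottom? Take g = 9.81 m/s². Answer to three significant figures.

v ≈ 6.49 m/s

Here I = (2/5)MR², so the shape factor k = I/(MR²) = 0.4.
The rolling condition ω = v/R makes the rotational term ½I(v/R)² = ½kMv², so KE_total = ½(1+k)Mv² = (7/10)Mv².
Energy conservation: (7/10)Mv₀² + Mgh = (7/10)Mv², so v² = v₀² + 2gh/(1+k).
v = √(1.08² + 2×9.81×2.92/1.4) = √42.09 ≈ 6.49 m/s.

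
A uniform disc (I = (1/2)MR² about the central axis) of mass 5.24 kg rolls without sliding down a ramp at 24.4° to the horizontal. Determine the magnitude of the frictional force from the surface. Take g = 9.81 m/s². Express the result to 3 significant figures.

With I = (1/2)MR², the ratio k = I/(MR²) is 0.5.
Translational: Mg sinθ − f = Ma. Rotational about the CM: fR = Iα = kMRa, so f = kMa.
Combining, a = g sinθ/(1+k) and f = kMa = kMg sinθ/(1+k).
f = 0.5 × 5.24 × 9.81 × sin24.4° / 1.5 ≈ 7.08 N.

f ≈ 7.08 N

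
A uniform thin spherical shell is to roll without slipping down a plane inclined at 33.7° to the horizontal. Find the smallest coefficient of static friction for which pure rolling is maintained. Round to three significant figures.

μ_min ≈ 0.267

With I = (2/3)MR², the ratio k = I/(MR²) is 2/3.
Translational: Mg sinθ − f = Ma. Rotational about the CM: fR = Iα = kMRa, so f = kMa.
These give a = g sinθ/(1+k) and the required friction f = kMg sinθ/(1+k).
The normal force is N = Mg cosθ, so μ_min = f/N = k tanθ/(1+k).
μ_min = (2/3) × tan33.7° / 1.667 ≈ 0.267.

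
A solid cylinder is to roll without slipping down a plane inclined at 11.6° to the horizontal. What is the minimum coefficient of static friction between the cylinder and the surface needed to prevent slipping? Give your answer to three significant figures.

μ_min ≈ 0.0684

For this body I = (1/2)MR², i.e. k = I/(MR²) = 0.5.
Translational: Mg sinθ − f = Ma. Rotational about the CM: fR = Iα = kMRa, so f = kMa.
These give a = g sinθ/(1+k) and the required friction f = kMg sinθ/(1+k).
The normal force is N = Mg cosθ, so μ_min = f/N = k tanθ/(1+k).
μ_min = 0.5 × tan11.6° / 1.5 ≈ 0.0684.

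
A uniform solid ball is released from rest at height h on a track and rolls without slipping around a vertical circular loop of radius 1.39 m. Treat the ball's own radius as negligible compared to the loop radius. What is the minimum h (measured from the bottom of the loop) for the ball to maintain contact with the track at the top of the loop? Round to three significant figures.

For this body I = (2/5)MR², i.e. k = I/(MR²) = 0.4.
At the top of the loop, the minimum-contact condition is Mg = Mv_top²/r, so v_top² = gr.
With ω = v/R, the kinetic energy at speed v is ½(1+k)Mv² = (7/10)Mv².
Energy conservation from release (height h) to the top (height 2r): Mgh = Mg(2r) + (7/10)M·gr.
Thus h_min = 2r + (1+k)r/2 = r(2 + 1.4/2) = 1.39 × 2.7 ≈ 3.75 m.

h_min ≈ 3.75 m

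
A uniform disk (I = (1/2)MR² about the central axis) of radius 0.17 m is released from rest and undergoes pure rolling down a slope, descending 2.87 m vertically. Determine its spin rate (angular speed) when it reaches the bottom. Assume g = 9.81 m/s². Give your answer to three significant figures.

ω ≈ 36.0 rad/s

With I = (1/2)MR², the ratio k = I/(MR²) is 0.5.
Since it rolls without slipping, ω = v/R and KE = ½Mv² + ½Iω² = ½(1+k)Mv² = (3/4)Mv².
Energy conservation Mgh = ½(1+k)Mv² gives v = √(2gh/(1+k)) = √(2 × 9.81 × 2.87 / 1.5) = 6.127 m/s.
The angular speed follows from ω = v/R = 6.127/0.17 ≈ 36.0 rad/s.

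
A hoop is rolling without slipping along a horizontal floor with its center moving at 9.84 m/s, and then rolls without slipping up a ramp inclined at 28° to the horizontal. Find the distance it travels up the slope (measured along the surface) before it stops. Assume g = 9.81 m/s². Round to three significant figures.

With I = MR², the ratio k = I/(MR²) is 1.
Rolling without slipping gives ω = v/R, so the total kinetic energy is ½Mv² + ½Iω² = ½(1+k)Mv² = Mv².
Setting this equal to Mgh gives the vertical rise h = (1+k)v₀²/(2g) = 2×9.84²/(2×9.81) = 9.87 m.
Along the incline, d = h/sinθ = 9.87/sin28° ≈ 21.0 m.

d ≈ 21.0 m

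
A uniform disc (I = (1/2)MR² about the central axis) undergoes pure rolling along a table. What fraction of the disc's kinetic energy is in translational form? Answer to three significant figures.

The moment of inertia is (1/2)MR², giving k ≡ I/(MR²) = 0.5.
With ω = v/R, KE_trans = ½Mv² and KE_rot = ½Iω² = ½kMv², so KE_total = ½(1+k)Mv².
The translational fraction is therefore 1/(1+k) = 1/1.5 ≈ 0.667.

fraction ≈ 0.667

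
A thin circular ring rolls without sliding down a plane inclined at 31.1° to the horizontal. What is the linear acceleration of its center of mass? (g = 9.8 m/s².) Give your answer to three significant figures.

With I = MR², the ratio k = I/(MR²) is 1.
Along the incline Mg sinθ − f = Ma, and torque about the center fR = Iα = kMR²(a/R) gives f = kMa.
Eliminating f: Mg sinθ = (1+k)Ma, so a = g sinθ/(1+k) = 9.8 × sin31.1° / 2 ≈ 2.53 m/s².

a ≈ 2.53 m/s²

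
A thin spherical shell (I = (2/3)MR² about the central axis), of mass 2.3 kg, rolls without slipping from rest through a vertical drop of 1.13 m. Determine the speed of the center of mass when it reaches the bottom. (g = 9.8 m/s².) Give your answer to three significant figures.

With I = (2/3)MR², the ratio k = I/(MR²) is 2/3.
Pure rolling means v = ωR; then KE = ½Mv² + ½I(v/R)² = ½(1+k)Mv² = (5/6)Mv².
Energy conservation: Mgh = (5/6)Mv², so v = √(2gh/(1+k)) = √(2 × 9.8 × 1.13 / 1.667) ≈ 3.65 m/s.

v ≈ 3.65 m/s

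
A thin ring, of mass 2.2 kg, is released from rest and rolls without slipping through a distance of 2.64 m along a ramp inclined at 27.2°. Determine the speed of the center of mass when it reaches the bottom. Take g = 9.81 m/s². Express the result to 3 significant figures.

v ≈ 3.44 m/s

For this body I = MR², i.e. k = I/(MR²) = 1.
The rolling condition ω = v/R makes the rotational term ½I(v/R)² = ½kMv², so KE_total = ½(1+k)Mv² = Mv².
The vertical drop is h = L sinθ = 2.64 × sin27.2° = 1.207 m.
Energy conservation: Mgh = Mv², so v = √(2gh/(1+k)) = √(2 × 9.81 × 1.207 / 2) ≈ 3.44 m/s.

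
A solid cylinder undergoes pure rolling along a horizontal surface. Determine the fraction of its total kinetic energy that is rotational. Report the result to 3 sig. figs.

fraction ≈ 0.333

With I = (1/2)MR², the ratio k = I/(MR²) is 0.5.
Since ω = v/R, the translational part is ½Mv² and the rotational part is ½I(v/R)² = ½kMv²; the total is ½(1+k)Mv².
The rotational fraction is therefore k/(1+k) = 0.5/1.5 ≈ 0.333.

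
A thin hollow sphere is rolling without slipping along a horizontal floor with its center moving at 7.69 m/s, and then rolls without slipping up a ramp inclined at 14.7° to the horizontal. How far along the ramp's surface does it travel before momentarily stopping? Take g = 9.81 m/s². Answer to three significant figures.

For this body I = (2/3)MR², i.e. k = I/(MR²) = 2/3.
Since it rolls without slipping, ω = v/R and KE = ½Mv² + ½Iω² = ½(1+k)Mv² = (5/6)Mv².
Setting this equal to Mgh gives the vertical rise h = (1+k)v₀²/(2g) = 1.667×7.69²/(2×9.81) = 5.023 m.
Along the incline, d = h/sinθ = 5.023/sin14.7° ≈ 19.8 m.

d ≈ 19.8 m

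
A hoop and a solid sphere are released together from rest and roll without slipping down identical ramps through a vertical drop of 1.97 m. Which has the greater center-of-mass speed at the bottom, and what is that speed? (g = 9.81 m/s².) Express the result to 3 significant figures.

the solid sphere, at v ≈ 5.25 m/s

For rolling without slipping, Mgh = ½(1+k)Mv² where k = I/(MR²), so v = √(2gh/(1+k)).
Hoop: k = 1, giving v = √(2×9.81×1.97/2) = 4.396 m/s.
Solid sphere: k = 0.4, giving v = √(2×9.81×1.97/1.4) = 5.254 m/s.
The smaller k wins: the solid sphere, at ≈ 5.25 m/s.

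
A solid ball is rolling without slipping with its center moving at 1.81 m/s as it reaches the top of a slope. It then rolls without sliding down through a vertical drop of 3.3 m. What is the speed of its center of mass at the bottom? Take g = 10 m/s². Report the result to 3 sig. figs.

v ≈ 7.10 m/s

For this body I = (2/5)MR², i.e. k = I/(MR²) = 0.4.
Pure rolling means v = ωR; then KE = ½Mv² + ½I(v/R)² = ½(1+k)Mv² = (7/10)Mv².
Energy conservation: (7/10)Mv₀² + Mgh = (7/10)Mv², so v² = v₀² + 2gh/(1+k).
v = √(1.81² + 2×10×3.3/1.4) = √50.42 ≈ 7.10 m/s.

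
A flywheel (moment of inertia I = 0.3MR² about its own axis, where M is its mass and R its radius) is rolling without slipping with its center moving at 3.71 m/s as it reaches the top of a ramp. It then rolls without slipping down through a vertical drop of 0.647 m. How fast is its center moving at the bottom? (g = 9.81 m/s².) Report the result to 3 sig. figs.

Here I = 0.3MR², so the shape factor k = I/(MR²) = 0.3.
The rolling condition ω = v/R makes the rotational term ½I(v/R)² = ½kMv², so KE_total = ½(1+k)Mv² = (13/20)Mv².
Energy conservation: (13/20)Mv₀² + Mgh = (13/20)Mv², so v² = v₀² + 2gh/(1+k).
v = √(3.71² + 2×9.81×0.647/1.3) = √23.53 ≈ 4.85 m/s.

v ≈ 4.85 m/s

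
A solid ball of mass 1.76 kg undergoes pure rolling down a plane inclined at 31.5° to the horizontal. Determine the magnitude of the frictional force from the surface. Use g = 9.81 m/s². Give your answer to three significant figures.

f ≈ 2.58 N

For this body I = (2/5)MR², i.e. k = I/(MR²) = 0.4.
Translational: Mg sinθ − f = Ma. Rotational about the CM: fR = Iα = kMRa, so f = kMa.
Combining, a = g sinθ/(1+k) and f = kMa = kMg sinθ/(1+k).
f = 0.4 × 1.76 × 9.81 × sin31.5° / 1.4 ≈ 2.58 N.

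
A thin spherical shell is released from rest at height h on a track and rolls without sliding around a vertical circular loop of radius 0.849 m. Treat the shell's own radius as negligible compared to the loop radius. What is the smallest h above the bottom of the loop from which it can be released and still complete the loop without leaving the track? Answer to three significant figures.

The moment of inertia is (2/3)MR², giving k ≡ I/(MR²) = 2/3.
At the top, contact is just lost when gravity alone supplies the centripetal force: Mg = Mv_top²/r, i.e. v_top² = gr.
With ω = v/R, the kinetic energy at speed v is ½(1+k)Mv² = (5/6)Mv².
Energy conservation from release (height h) to the top (height 2r): Mgh = Mg(2r) + (5/6)M·gr.
Thus h_min = 2r + (1+k)r/2 = r(2 + 1.667/2) = 0.849 × 2.833 ≈ 2.41 m.

h_min ≈ 2.41 m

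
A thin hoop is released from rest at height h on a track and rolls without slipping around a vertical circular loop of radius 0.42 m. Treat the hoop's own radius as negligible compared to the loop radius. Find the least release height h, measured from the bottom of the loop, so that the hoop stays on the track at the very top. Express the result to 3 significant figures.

With I = MR², the ratio k = I/(MR²) is 1.
At the top, contact is just lost when gravity alone supplies the centripetal force: Mg = Mv_top²/r, i.e. v_top² = gr.
With ω = v/R, the kinetic energy at speed v is ½(1+k)Mv² = Mv².
Energy conservation from release (height h) to the top (height 2r): Mgh = Mg(2r) + M·gr.
Thus h_min = 2r + (1+k)r/2 = r(2 + 2/2) = 0.42 × 3 ≈ 1.26 m.

h_min ≈ 1.26 m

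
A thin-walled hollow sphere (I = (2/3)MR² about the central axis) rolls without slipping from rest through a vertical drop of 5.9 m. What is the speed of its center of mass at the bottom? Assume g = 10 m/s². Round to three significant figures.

With I = (2/3)MR², the ratio k = I/(MR²) is 2/3.
Pure rolling means v = ωR; then KE = ½Mv² + ½I(v/R)² = ½(1+k)Mv² = (5/6)Mv².
Energy conservation: Mgh = (5/6)Mv², so v = √(2gh/(1+k)) = √(2 × 10 × 5.9 / 1.667) ≈ 8.41 m/s.

v ≈ 8.41 m/s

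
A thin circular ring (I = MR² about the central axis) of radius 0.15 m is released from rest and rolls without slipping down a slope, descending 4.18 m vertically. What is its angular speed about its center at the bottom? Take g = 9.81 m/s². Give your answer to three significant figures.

The moment of inertia is MR², giving k ≡ I/(MR²) = 1.
Pure rolling means v = ωR; then KE = ½Mv² + ½I(v/R)² = ½(1+k)Mv² = Mv².
Energy conservation Mgh = ½(1+k)Mv² gives v = √(2gh/(1+k)) = √(2 × 9.81 × 4.18 / 2) = 6.404 m/s.
The angular speed follows from ω = v/R = 6.404/0.15 ≈ 42.7 rad/s.

ω ≈ 42.7 rad/s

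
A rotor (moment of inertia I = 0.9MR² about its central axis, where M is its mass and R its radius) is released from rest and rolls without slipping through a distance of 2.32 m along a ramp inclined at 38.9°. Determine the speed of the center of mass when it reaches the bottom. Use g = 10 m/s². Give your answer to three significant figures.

With I = 0.9MR², the ratio k = I/(MR²) is 0.9.
Since it rolls without slipping, ω = v/R and KE = ½Mv² + ½Iω² = ½(1+k)Mv² = (19/20)Mv².
The vertical drop is h = L sinθ = 2.32 × sin38.9° = 1.457 m.
Setting Mgh = (19/20)Mv² gives v = √(2gh/(1+k)) = √(2·10·1.457/1.9) ≈ 3.92 m/s.

v ≈ 3.92 m/s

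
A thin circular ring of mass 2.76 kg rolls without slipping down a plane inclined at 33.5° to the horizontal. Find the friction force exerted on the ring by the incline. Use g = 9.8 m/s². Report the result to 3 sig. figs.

f ≈ 7.46 N

With I = MR², the ratio k = I/(MR²) is 1.
Translational: Mg sinθ − f = Ma. Rotational about the CM: fR = Iα = kMRa, so f = kMa.
Combining, a = g sinθ/(1+k) and f = kMa = kMg sinθ/(1+k).
f = 1 × 2.76 × 9.8 × sin33.5° / 2 ≈ 7.46 N.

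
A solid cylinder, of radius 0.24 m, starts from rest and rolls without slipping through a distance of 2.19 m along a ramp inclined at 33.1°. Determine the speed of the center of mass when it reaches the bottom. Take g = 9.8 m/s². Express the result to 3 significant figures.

With I = (1/2)MR², the ratio k = I/(MR²) is 0.5.
Since it rolls without slipping, ω = v/R and KE = ½Mv² + ½Iω² = ½(1+k)Mv² = (3/4)Mv².
The vertical drop is h = L sinθ = 2.19 × sin33.1° = 1.196 m.
Setting Mgh = (3/4)Mv² gives v = √(2gh/(1+k)) = √(2·9.8·1.196/1.5) ≈ 3.95 m/s.

v ≈ 3.95 m/s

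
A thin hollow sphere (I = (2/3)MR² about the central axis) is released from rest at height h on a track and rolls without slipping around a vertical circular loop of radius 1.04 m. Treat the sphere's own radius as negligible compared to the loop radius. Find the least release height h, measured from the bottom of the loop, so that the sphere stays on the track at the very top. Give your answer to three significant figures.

With I = (2/3)MR², the ratio k = I/(MR²) is 2/3.
At the top, contact is just lost when gravity alone supplies the centripetal force: Mg = Mv_top²/r, i.e. v_top² = gr.
With ω = v/R, the kinetic energy at speed v is ½(1+k)Mv² = (5/6)Mv².
Energy conservation from release (height h) to the top (height 2r): Mgh = Mg(2r) + (5/6)M·gr.
Thus h_min = 2r + (1+k)r/2 = r(2 + 1.667/2) = 1.04 × 2.833 ≈ 2.95 m.

h_min ≈ 2.95 m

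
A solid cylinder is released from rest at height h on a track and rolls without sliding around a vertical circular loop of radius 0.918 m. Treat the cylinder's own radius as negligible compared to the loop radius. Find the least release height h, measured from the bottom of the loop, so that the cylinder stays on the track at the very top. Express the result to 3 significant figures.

h_min ≈ 2.52 m

The moment of inertia is (1/2)MR², giving k ≡ I/(MR²) = 0.5.
At the top of the loop, the minimum-contact condition is Mg = Mv_top²/r, so v_top² = gr.
With ω = v/R, the kinetic energy at speed v is ½(1+k)Mv² = (3/4)Mv².
Energy conservation from release (height h) to the top (height 2r): Mgh = Mg(2r) + (3/4)M·gr.
Thus h_min = 2r + (1+k)r/2 = r(2 + 1.5/2) = 0.918 × 2.75 ≈ 2.52 m.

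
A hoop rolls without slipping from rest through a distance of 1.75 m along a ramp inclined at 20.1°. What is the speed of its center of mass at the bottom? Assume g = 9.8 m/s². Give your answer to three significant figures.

v ≈ 2.43 m/s

With I = MR², the ratio k = I/(MR²) is 1.
Since it rolls without slipping, ω = v/R and KE = ½Mv² + ½Iω² = ½(1+k)Mv² = Mv².
The vertical drop is h = L sinθ = 1.75 × sin20.1° = 0.6014 m.
Setting Mgh = Mv² gives v = √(2gh/(1+k)) = √(2·9.8·0.6014/2) ≈ 2.43 m/s.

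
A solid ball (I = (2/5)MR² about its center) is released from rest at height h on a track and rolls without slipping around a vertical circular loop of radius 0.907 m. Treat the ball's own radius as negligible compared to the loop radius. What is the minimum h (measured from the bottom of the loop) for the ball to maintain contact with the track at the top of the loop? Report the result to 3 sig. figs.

h_min ≈ 2.45 m

For this body I = (2/5)MR², i.e. k = I/(MR²) = 0.4.
At the top of the loop, the minimum-contact condition is Mg = Mv_top²/r, so v_top² = gr.
With ω = v/R, the kinetic energy at speed v is ½(1+k)Mv² = (7/10)Mv².
Energy conservation from release (height h) to the top (height 2r): Mgh = Mg(2r) + (7/10)M·gr.
Thus h_min = 2r + (1+k)r/2 = r(2 + 1.4/2) = 0.907 × 2.7 ≈ 2.45 m.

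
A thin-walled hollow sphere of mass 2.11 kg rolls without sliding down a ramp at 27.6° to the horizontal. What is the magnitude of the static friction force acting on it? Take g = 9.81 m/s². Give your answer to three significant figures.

f ≈ 3.84 N

Here I = (2/3)MR², so the shape factor k = I/(MR²) = 2/3.
Translational: Mg sinθ − f = Ma. Rotational about the CM: fR = Iα = kMRa, so f = kMa.
Combining, a = g sinθ/(1+k) and f = kMa = kMg sinθ/(1+k).
f = (2/3) × 2.11 × 9.81 × sin27.6° / 1.667 ≈ 3.84 N.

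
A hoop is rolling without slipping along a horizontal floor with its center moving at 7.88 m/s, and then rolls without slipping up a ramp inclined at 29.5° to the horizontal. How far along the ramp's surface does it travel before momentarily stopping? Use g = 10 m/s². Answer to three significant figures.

d ≈ 12.6 m

For this body I = MR², i.e. k = I/(MR²) = 1.
Rolling without slipping gives ω = v/R, so the total kinetic energy is ½Mv² + ½Iω² = ½(1+k)Mv² = Mv².
Setting this equal to Mgh gives the vertical rise h = (1+k)v₀²/(2g) = 2×7.88²/(2×10) = 6.209 m.
Along the incline, d = h/sinθ = 6.209/sin29.5° ≈ 12.6 m.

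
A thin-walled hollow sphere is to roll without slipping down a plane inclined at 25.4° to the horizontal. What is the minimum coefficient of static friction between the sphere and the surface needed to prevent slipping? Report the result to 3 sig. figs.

With I = (2/3)MR², the ratio k = I/(MR²) is 2/3.
Newton's second law down the slope: Mg sinθ − f = Ma. The torque equation fR = Iα (with α = a/R) gives f = kMa.
These give a = g sinθ/(1+k) and the required friction f = kMg sinθ/(1+k).
The normal force is N = Mg cosθ, so μ_min = f/N = k tanθ/(1+k).
μ_min = (2/3) × tan25.4° / 1.667 ≈ 0.190.

μ_min ≈ 0.190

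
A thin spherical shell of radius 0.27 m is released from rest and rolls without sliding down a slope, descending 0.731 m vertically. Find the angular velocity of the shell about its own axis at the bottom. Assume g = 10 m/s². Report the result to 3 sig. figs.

ω ≈ 11.0 rad/s

For this body I = (2/3)MR², i.e. k = I/(MR²) = 2/3.
Pure rolling means v = ωR; then KE = ½Mv² + ½I(v/R)² = ½(1+k)Mv² = (5/6)Mv².
Energy conservation Mgh = ½(1+k)Mv² gives v = √(2gh/(1+k)) = √(2 × 10 × 0.731 / 1.667) = 2.962 m/s.
The angular speed follows from ω = v/R = 2.962/0.27 ≈ 11.0 rad/s.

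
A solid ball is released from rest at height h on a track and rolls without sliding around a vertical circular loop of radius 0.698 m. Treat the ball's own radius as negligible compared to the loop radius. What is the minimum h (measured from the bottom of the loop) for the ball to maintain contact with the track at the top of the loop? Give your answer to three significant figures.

For this body I = (2/5)MR², i.e. k = I/(MR²) = 0.4.
At the top, contact is just lost when gravity alone supplies the centripetal force: Mg = Mv_top²/r, i.e. v_top² = gr.
With ω = v/R, the kinetic energy at speed v is ½(1+k)Mv² = (7/10)Mv².
Energy conservation from release (height h) to the top (height 2r): Mgh = Mg(2r) + (7/10)M·gr.
Thus h_min = 2r + (1+k)r/2 = r(2 + 1.4/2) = 0.698 × 2.7 ≈ 1.88 m.

h_min ≈ 1.88 m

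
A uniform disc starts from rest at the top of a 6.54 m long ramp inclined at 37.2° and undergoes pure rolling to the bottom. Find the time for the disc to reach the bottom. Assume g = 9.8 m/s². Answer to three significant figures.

For this body I = (1/2)MR², i.e. k = I/(MR²) = 0.5.
Translational: Mg sinθ − f = Ma. Rotational about the CM: fR = Iα = kMRa, so f = kMa.
Hence a = g sinθ/(1+k) = 9.8×sin37.2°/1.5 = 3.95 m/s².
With constant a from rest, t = √(2L/a) = √(2·6.54/3.95) ≈ 1.82 s.

t ≈ 1.82 s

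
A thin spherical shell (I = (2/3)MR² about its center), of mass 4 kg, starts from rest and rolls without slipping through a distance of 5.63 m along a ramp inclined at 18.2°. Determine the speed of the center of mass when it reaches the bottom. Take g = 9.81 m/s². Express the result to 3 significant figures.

v ≈ 4.55 m/s

With I = (2/3)MR², the ratio k = I/(MR²) is 2/3.
Since it rolls without slipping, ω = v/R and KE = ½Mv² + ½Iω² = ½(1+k)Mv² = (5/6)Mv².
The vertical drop is h = L sinθ = 5.63 × sin18.2° = 1.758 m.
Setting Mgh = (5/6)Mv² gives v = √(2gh/(1+k)) = √(2·9.81·1.758/1.667) ≈ 4.55 m/s.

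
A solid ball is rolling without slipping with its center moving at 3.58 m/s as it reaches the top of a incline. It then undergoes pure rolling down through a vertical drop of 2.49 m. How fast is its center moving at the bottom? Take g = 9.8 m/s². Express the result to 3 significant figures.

Here I = (2/5)MR², so the shape factor k = I/(MR²) = 0.4.
Pure rolling means v = ωR; then KE = ½Mv² + ½I(v/R)² = ½(1+k)Mv² = (7/10)Mv².
Energy conservation: (7/10)Mv₀² + Mgh = (7/10)Mv², so v² = v₀² + 2gh/(1+k).
v = √(3.58² + 2×9.8×2.49/1.4) = √47.68 ≈ 6.90 m/s.

v ≈ 6.90 m/s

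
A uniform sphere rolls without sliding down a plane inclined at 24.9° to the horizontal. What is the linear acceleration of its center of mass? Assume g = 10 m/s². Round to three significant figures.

With I = (2/5)MR², the ratio k = I/(MR²) is 0.4.
Translational: Mg sinθ − f = Ma. Rotational about the CM: fR = Iα = kMRa, so f = kMa.
Eliminating f: Mg sinθ = (1+k)Ma, so a = g sinθ/(1+k) = 10 × sin24.9° / 1.4 ≈ 3.01 m/s².

a ≈ 3.01 m/s²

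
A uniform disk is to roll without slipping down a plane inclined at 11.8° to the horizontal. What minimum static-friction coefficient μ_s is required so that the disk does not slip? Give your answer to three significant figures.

Here I = (1/2)MR², so the shape factor k = I/(MR²) = 0.5.
Along the incline Mg sinθ − f = Ma, and torque about the center fR = Iα = kMR²(a/R) gives f = kMa.
These give a = g sinθ/(1+k) and the required friction f = kMg sinθ/(1+k).
The normal force is N = Mg cosθ, so μ_min = f/N = k tanθ/(1+k).
μ_min = 0.5 × tan11.8° / 1.5 ≈ 0.0696.

μ_min ≈ 0.0696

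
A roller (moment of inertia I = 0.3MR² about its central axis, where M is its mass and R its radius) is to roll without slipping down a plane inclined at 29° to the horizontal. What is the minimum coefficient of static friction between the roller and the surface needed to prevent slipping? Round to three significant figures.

For this body I = 0.3MR², i.e. k = I/(MR²) = 0.3.
Translational: Mg sinθ − f = Ma. Rotational about the CM: fR = Iα = kMRa, so f = kMa.
These give a = g sinθ/(1+k) and the required friction f = kMg sinθ/(1+k).
With N = Mg cosθ, the no-slip condition f ≤ μN gives μ_min = f/N = k tanθ/(1+k).
μ_min = 0.3 × tan29° / 1.3 ≈ 0.128.

μ_min ≈ 0.128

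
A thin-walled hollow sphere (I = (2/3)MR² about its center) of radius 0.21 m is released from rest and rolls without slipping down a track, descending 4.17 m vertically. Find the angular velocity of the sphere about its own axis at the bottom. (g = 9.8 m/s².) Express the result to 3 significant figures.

ω ≈ 33.3 rad/s

With I = (2/3)MR², the ratio k = I/(MR²) is 2/3.
The rolling condition ω = v/R makes the rotational term ½I(v/R)² = ½kMv², so KE_total = ½(1+k)Mv² = (5/6)Mv².
Energy conservation Mgh = ½(1+k)Mv² gives v = √(2gh/(1+k)) = √(2 × 9.8 × 4.17 / 1.667) = 7.003 m/s.
Then ω = v/R = 7.003 / 0.21 ≈ 33.3 rad/s.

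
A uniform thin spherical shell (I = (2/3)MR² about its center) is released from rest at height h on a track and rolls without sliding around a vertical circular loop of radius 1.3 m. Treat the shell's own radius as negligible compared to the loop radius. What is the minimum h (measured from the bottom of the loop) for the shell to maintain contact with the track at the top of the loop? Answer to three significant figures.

h_min ≈ 3.68 m

With I = (2/3)MR², the ratio k = I/(MR²) is 2/3.
At the top of the loop, the minimum-contact condition is Mg = Mv_top²/r, so v_top² = gr.
With ω = v/R, the kinetic energy at speed v is ½(1+k)Mv² = (5/6)Mv².
Energy conservation from release (height h) to the top (height 2r): Mgh = Mg(2r) + (5/6)M·gr.
Thus h_min = 2r + (1+k)r/2 = r(2 + 1.667/2) = 1.3 × 2.833 ≈ 3.68 m.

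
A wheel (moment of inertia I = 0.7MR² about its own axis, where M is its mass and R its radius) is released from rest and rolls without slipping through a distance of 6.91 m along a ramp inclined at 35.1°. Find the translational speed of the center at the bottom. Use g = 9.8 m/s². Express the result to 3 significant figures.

For this body I = 0.7MR², i.e. k = I/(MR²) = 0.7.
Rolling without slipping gives ω = v/R, so the total kinetic energy is ½Mv² + ½Iω² = ½(1+k)Mv² = (17/20)Mv².
The vertical drop is h = L sinθ = 6.91 × sin35.1° = 3.973 m.
Setting Mgh = (17/20)Mv² gives v = √(2gh/(1+k)) = √(2·9.8·3.973/1.7) ≈ 6.77 m/s.

v ≈ 6.77 m/s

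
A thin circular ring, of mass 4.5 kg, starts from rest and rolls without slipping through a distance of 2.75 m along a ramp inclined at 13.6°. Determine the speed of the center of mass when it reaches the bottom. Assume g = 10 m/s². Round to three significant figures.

For this body I = MR², i.e. k = I/(MR²) = 1.
Since it rolls without slipping, ω = v/R and KE = ½Mv² + ½Iω² = ½(1+k)Mv² = Mv².
The vertical drop is h = L sinθ = 2.75 × sin13.6° = 0.6466 m.
Setting Mgh = Mv² gives v = √(2gh/(1+k)) = √(2·10·0.6466/2) ≈ 2.54 m/s.

v ≈ 2.54 m/s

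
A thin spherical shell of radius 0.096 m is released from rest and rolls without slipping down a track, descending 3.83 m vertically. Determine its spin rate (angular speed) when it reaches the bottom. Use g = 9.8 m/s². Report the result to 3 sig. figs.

ω ≈ 69.9 rad/s

With I = (2/3)MR², the ratio k = I/(MR²) is 2/3.
Rolling without slipping gives ω = v/R, so the total kinetic energy is ½Mv² + ½Iω² = ½(1+k)Mv² = (5/6)Mv².
Energy conservation Mgh = ½(1+k)Mv² gives v = √(2gh/(1+k)) = √(2 × 9.8 × 3.83 / 1.667) = 6.711 m/s.
The angular speed follows from ω = v/R = 6.711/0.096 ≈ 69.9 rad/s.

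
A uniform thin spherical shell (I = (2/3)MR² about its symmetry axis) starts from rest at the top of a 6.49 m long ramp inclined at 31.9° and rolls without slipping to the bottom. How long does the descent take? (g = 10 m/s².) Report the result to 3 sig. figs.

t ≈ 2.02 s

The moment of inertia is (2/3)MR², giving k ≡ I/(MR²) = 2/3.
Translational: Mg sinθ − f = Ma. Rotational about the CM: fR = Iα = kMRa, so f = kMa.
Hence a = g sinθ/(1+k) = 10×sin31.9°/1.667 = 3.171 m/s².
Starting from rest, L = ½at², so t = √(2L/a) = √(2×6.49/3.171) ≈ 2.02 s.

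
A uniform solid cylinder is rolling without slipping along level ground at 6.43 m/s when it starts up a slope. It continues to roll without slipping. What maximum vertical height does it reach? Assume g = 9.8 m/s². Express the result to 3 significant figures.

The moment of inertia is (1/2)MR², giving k ≡ I/(MR²) = 0.5.
The rolling condition ω = v/R makes the rotational term ½I(v/R)² = ½kMv², so KE_total = ½(1+k)Mv² = (3/4)Mv².
All of this converts to potential energy at the highest point: (3/4)Mv₀² = Mgh.
Thus h = (1+k)v₀²/(2g) = 1.5 × 6.43² / (2 × 9.8) ≈ 3.16 m.

h ≈ 3.16 m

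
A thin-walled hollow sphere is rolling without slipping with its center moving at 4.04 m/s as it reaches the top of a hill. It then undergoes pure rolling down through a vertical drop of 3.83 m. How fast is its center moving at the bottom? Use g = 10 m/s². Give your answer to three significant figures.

v ≈ 7.89 m/s

The moment of inertia is (2/3)MR², giving k ≡ I/(MR²) = 2/3.
Pure rolling means v = ωR; then KE = ½Mv² + ½I(v/R)² = ½(1+k)Mv² = (5/6)Mv².
Energy conservation: (5/6)Mv₀² + Mgh = (5/6)Mv², so v² = v₀² + 2gh/(1+k).
v = √(4.04² + 2×10×3.83/1.667) = √62.28 ≈ 7.89 m/s.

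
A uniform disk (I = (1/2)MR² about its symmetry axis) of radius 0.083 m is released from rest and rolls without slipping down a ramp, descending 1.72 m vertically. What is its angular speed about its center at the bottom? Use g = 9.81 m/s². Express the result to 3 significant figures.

With I = (1/2)MR², the ratio k = I/(MR²) is 0.5.
Pure rolling means v = ωR; then KE = ½Mv² + ½I(v/R)² = ½(1+k)Mv² = (3/4)Mv².
Energy conservation Mgh = ½(1+k)Mv² gives v = √(2gh/(1+k)) = √(2 × 9.81 × 1.72 / 1.5) = 4.743 m/s.
Then ω = v/R = 4.743 / 0.083 ≈ 57.1 rad/s.

ω ≈ 57.1 rad/s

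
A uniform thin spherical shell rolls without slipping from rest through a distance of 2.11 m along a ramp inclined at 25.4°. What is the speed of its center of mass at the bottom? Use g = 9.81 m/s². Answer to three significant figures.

For this body I = (2/3)MR², i.e. k = I/(MR²) = 2/3.
Pure rolling means v = ωR; then KE = ½Mv² + ½I(v/R)² = ½(1+k)Mv² = (5/6)Mv².
The vertical drop is h = L sinθ = 2.11 × sin25.4° = 0.9051 m.
Setting Mgh = (5/6)Mv² gives v = √(2gh/(1+k)) = √(2·9.81·0.9051/1.667) ≈ 3.26 m/s.

v ≈ 3.26 m/s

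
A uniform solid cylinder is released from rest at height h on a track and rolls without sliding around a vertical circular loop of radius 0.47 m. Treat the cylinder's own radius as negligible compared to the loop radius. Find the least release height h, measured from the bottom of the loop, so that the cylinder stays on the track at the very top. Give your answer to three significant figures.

h_min ≈ 1.29 m

Here I = (1/2)MR², so the shape factor k = I/(MR²) = 0.5.
At the top of the loop, the minimum-contact condition is Mg = Mv_top²/r, so v_top² = gr.
With ω = v/R, the kinetic energy at speed v is ½(1+k)Mv² = (3/4)Mv².
Energy conservation from release (height h) to the top (height 2r): Mgh = Mg(2r) + (3/4)M·gr.
Thus h_min = 2r + (1+k)r/2 = r(2 + 1.5/2) = 0.47 × 2.75 ≈ 1.29 m.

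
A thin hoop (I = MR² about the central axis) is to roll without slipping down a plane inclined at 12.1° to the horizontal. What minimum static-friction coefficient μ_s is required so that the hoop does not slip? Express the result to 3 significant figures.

The moment of inertia is MR², giving k ≡ I/(MR²) = 1.
Newton's second law down the slope: Mg sinθ − f = Ma. The torque equation fR = Iα (with α = a/R) gives f = kMa.
These give a = g sinθ/(1+k) and the required friction f = kMg sinθ/(1+k).
The normal force is N = Mg cosθ, so μ_min = f/N = k tanθ/(1+k).
μ_min = 1 × tan12.1° / 2 ≈ 0.107.

μ_min ≈ 0.107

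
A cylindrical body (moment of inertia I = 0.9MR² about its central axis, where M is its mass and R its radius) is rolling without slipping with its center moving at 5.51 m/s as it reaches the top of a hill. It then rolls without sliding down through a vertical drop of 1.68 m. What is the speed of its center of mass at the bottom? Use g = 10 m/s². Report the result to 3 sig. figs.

v ≈ 6.93 m/s

For this body I = 0.9MR², i.e. k = I/(MR²) = 0.9.
Rolling without slipping gives ω = v/R, so the total kinetic energy is ½Mv² + ½Iω² = ½(1+k)Mv² = (19/20)Mv².
Energy conservation: (19/20)Mv₀² + Mgh = (19/20)Mv², so v² = v₀² + 2gh/(1+k).
v = √(5.51² + 2×10×1.68/1.9) = √48.04 ≈ 6.93 m/s.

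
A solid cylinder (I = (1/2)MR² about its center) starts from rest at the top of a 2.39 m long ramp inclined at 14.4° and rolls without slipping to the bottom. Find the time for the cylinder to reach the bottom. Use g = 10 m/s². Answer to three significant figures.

t ≈ 1.70 s

Here I = (1/2)MR², so the shape factor k = I/(MR²) = 0.5.
Along the incline Mg sinθ − f = Ma, and torque about the center fR = Iα = kMR²(a/R) gives f = kMa.
Hence a = g sinθ/(1+k) = 10×sin14.4°/1.5 = 1.658 m/s².
With constant a from rest, t = √(2L/a) = √(2·2.39/1.658) ≈ 1.70 s.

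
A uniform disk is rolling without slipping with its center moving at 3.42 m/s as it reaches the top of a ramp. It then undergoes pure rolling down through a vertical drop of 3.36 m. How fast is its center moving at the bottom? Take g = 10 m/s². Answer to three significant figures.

v ≈ 7.52 m/s

With I = (1/2)MR², the ratio k = I/(MR²) is 0.5.
The rolling condition ω = v/R makes the rotational term ½I(v/R)² = ½kMv², so KE_total = ½(1+k)Mv² = (3/4)Mv².
Energy conservation: (3/4)Mv₀² + Mgh = (3/4)Mv², so v² = v₀² + 2gh/(1+k).
v = √(3.42² + 2×10×3.36/1.5) = √56.5 ≈ 7.52 m/s.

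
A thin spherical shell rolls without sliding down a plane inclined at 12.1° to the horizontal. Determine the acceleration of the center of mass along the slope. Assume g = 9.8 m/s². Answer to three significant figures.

Here I = (2/3)MR², so the shape factor k = I/(MR²) = 2/3.
Along the incline Mg sinθ − f = Ma, and torque about the center fR = Iα = kMR²(a/R) gives f = kMa.
Eliminating f: Mg sinθ = (1+k)Ma, so a = g sinθ/(1+k) = 9.8 × sin12.1° / 1.667 ≈ 1.23 m/s².

a ≈ 1.23 m/s²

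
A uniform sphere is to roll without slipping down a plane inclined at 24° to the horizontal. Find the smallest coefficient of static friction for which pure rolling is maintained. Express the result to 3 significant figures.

The moment of inertia is (2/5)MR², giving k ≡ I/(MR²) = 0.4.
Newton's second law down the slope: Mg sinθ − f = Ma. The torque equation fR = Iα (with α = a/R) gives f = kMa.
These give a = g sinθ/(1+k) and the required friction f = kMg sinθ/(1+k).
The normal force is N = Mg cosθ, so μ_min = f/N = k tanθ/(1+k).
μ_min = 0.4 × tan24° / 1.4 ≈ 0.127.

μ_min ≈ 0.127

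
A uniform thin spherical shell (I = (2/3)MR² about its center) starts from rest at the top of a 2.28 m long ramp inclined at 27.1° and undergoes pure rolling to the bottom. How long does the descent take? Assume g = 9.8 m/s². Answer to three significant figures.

With I = (2/3)MR², the ratio k = I/(MR²) is 2/3.
Newton's second law down the slope: Mg sinθ − f = Ma. The torque equation fR = Iα (with α = a/R) gives f = kMa.
Hence a = g sinθ/(1+k) = 9.8×sin27.1°/1.667 = 2.679 m/s².
With constant a from rest, t = √(2L/a) = √(2·2.28/2.679) ≈ 1.30 s.

t ≈ 1.30 s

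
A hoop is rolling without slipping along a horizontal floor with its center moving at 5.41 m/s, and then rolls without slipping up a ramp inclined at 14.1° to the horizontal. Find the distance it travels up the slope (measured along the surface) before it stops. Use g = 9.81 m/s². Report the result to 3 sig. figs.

Here I = MR², so the shape factor k = I/(MR²) = 1.
Rolling without slipping gives ω = v/R, so the total kinetic energy is ½Mv² + ½Iω² = ½(1+k)Mv² = Mv².
Setting this equal to Mgh gives the vertical rise h = (1+k)v₀²/(2g) = 2×5.41²/(2×9.81) = 2.983 m.
Along the incline, d = h/sinθ = 2.983/sin14.1° ≈ 12.2 m.

d ≈ 12.2 m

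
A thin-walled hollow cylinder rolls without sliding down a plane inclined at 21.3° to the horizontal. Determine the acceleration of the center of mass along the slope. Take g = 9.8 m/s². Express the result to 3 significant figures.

a ≈ 1.78 m/s²

For this body I = MR², i.e. k = I/(MR²) = 1.
Along the incline Mg sinθ − f = Ma, and torque about the center fR = Iα = kMR²(a/R) gives f = kMa.
Eliminating f: Mg sinθ = (1+k)Ma, so a = g sinθ/(1+k) = 9.8 × sin21.3° / 2 ≈ 1.78 m/s².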